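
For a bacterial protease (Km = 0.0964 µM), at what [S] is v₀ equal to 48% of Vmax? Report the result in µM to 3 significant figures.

v/Vmax = [S]/(Km+[S]) = 0.48, so [S] = Km·0.48/(1 − 0.48) = 0.0964 × 0.9231.
[S] = 0.0890 µM.

0.0890 µM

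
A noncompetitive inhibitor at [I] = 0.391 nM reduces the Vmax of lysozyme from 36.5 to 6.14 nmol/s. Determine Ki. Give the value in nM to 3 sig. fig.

0.0791 nM

Noncompetitive: Vmax,app = Vmax/α with α = 1 + [I]/Ki.
α = Vmax/Vmax,app = 36.5/6.14 = 5.945.
Since α = 1 + [I]/Ki, [I]/Ki = 5.945 − 1 = 4.945 and Ki = 0.391/4.945 = 0.0791 nM.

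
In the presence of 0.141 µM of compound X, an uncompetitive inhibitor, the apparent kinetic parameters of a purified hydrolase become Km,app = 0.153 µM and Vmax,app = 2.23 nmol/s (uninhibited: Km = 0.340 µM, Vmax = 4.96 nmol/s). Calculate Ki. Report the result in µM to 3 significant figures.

Uncompetitive: Vmax,app = Vmax/α (and Km,app = Km/α) with α = 1 + [I]/Ki.
α = Vmax/Vmax,app = 4.96/2.23 = 2.224.
Since α = 1 + [I]/Ki, [I]/Ki = 2.224 − 1 = 1.224 and Ki = 0.141/1.224 = 0.115 µM.

0.115 µM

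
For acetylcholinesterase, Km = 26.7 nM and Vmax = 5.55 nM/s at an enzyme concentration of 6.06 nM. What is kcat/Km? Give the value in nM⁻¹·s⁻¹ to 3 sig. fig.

0.0343 nM⁻¹·s⁻¹

kcat = Vmax/[E]total = 5.55/6.06 = 0.916 s⁻¹.
kcat/Km = 0.916/26.7 = 0.0343 nM⁻¹·s⁻¹.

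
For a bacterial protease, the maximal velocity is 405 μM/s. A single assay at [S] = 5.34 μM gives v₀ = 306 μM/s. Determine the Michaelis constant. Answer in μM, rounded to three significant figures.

v/Vmax = 306/405 = 0.7556 = [S]/(Km+[S]).
So Km + [S] = [S]/0.7556 = 7.068 μM, giving Km = 7.068 − 5.34 = 1.73 μM.

1.73 μM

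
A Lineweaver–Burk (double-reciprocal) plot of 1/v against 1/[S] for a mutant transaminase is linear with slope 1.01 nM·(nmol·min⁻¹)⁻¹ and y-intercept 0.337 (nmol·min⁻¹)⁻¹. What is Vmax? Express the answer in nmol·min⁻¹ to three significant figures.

The y-intercept of a Lineweaver–Burk plot equals 1/Vmax, so Vmax = 1/0.337 = 2.97 nmol·min⁻¹.

2.97 nmol·min⁻¹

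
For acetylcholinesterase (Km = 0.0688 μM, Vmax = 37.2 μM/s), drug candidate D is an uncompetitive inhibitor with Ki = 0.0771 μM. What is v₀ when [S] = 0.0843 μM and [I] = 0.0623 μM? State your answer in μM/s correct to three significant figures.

14.2 μM/s

α = 1 + [I]/Ki = 1 + 0.0623/0.0771 = 1.808.
For an uncompetitive inhibitor, both parameters are divided by α, giving Vmax/α and Km/α: Km,app = 0.0381 μM, Vmax,app = 20.6 μM/s.
v = Vmax,app·[S]/(Km,app + [S]) = 20.6 × 0.0843/(0.0381 + 0.0843) = 14.2 μM/s.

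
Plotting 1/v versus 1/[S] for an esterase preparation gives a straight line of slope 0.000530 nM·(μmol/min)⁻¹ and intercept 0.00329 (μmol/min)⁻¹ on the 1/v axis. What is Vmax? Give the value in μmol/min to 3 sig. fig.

304 μmol/min

The y-intercept of a Lineweaver–Burk plot equals 1/Vmax, so Vmax = 1/0.00329 = 304 μmol/min.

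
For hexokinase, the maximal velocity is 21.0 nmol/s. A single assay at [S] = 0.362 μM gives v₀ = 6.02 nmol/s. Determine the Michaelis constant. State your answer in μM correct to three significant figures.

v/Vmax = 6.02/21.0 = 0.2867 = [S]/(Km+[S]).
So Km + [S] = [S]/0.2867 = 1.263 μM, giving Km = 1.263 − 0.362 = 0.901 μM.

0.901 μM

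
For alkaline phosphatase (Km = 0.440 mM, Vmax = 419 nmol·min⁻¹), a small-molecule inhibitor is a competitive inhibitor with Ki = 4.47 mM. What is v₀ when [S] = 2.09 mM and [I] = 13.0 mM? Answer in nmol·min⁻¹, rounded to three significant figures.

With α = 1 + [I]/Ki = 1 + 13.0/4.47 = 3.908, the competitive rate law is v = Vmax[S] / (αKm + [S]).
v = 419×2.09 / (3.908×0.440 + 2.09) = 875.7/3.810 = 230 nmol·min⁻¹.

230 nmol·min⁻¹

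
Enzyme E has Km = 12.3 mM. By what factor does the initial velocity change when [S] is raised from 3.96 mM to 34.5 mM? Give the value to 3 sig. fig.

3.03

The fractional saturations are [S]/(Km+[S]) = 3.96/16.26 = 0.2435 and 34.5/46.80 = 0.7372.
v₂/v₁ is just their ratio: 0.7372/0.2435 = 3.03.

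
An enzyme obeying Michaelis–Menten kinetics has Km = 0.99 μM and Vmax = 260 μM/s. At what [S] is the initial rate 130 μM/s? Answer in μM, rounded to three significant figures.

0.990 μM

Rearranging v = Vmax[S]/(Km+[S]) gives [S] = Km·v/(Vmax − v).
[S] = 0.99 × 130 / (260 − 130) = 128.7/130.0 = 0.990 μM.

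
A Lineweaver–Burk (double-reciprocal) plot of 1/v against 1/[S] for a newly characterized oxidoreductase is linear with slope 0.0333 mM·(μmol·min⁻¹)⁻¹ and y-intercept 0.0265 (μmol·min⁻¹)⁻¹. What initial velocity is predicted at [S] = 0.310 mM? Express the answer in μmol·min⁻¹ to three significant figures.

7.47 μmol·min⁻¹

The y-intercept is 1/Vmax, so Vmax = 1/0.0265 = 37.7 μmol·min⁻¹.
The slope is Km/Vmax, so Km = 0.0333 × 37.7 = 1.26 mM.
Then v = 37.7 × 0.310/(1.26 + 0.310) = 7.47 μmol·min⁻¹.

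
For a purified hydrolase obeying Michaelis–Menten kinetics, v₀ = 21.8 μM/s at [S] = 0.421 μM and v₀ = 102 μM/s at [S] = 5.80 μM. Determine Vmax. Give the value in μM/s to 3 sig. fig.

143 μM/s

In reciprocal form, 1/v = (Km/Vmax)·(1/[S]) + 1/Vmax. The two points give (1/[S], 1/v) = (2.375, 0.04587) and (0.1724, 0.009804).
Slope = (0.04587 − 0.009804)/(2.375 − 0.1724) = 0.01637; intercept = 0.04587 − 0.01637×2.375 = 0.006981.
Vmax = 1/intercept = 143 μM/s; Km = slope × Vmax = 0.01637 × 143 = 2.35 μM.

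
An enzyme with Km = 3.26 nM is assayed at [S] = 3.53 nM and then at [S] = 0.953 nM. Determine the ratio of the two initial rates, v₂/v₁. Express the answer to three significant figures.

The fractional saturations are [S]/(Km+[S]) = 3.53/6.790 = 0.5199 and 0.953/4.213 = 0.2262.
v₂/v₁ is just their ratio: 0.2262/0.5199 = 0.435.

0.435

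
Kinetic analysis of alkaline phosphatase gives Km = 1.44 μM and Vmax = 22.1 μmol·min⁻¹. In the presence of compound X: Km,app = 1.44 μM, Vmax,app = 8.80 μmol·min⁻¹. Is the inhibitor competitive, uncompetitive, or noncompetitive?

noncompetitive

Vmax decreases (22.1 → 8.80 μmol·min⁻¹) while Km is unchanged — pure noncompetitive inhibition.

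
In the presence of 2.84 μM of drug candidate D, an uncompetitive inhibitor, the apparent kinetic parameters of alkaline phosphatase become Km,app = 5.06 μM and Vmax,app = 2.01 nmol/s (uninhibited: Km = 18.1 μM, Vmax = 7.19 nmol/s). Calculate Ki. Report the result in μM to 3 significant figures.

1.10 μM

Uncompetitive: Vmax,app = Vmax/α (and Km,app = Km/α) with α = 1 + [I]/Ki.
α = Vmax/Vmax,app = 7.19/2.01 = 3.577.
Since α = 1 + [I]/Ki, [I]/Ki = 3.577 − 1 = 2.577 and Ki = 2.84/2.577 = 1.10 μM.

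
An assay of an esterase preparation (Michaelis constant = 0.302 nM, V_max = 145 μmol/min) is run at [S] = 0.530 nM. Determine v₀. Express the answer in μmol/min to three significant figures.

[S]/(Km+[S]) = 0.530/0.8320 = 0.6370, the fractional saturation.
v = 0.6370 × Vmax = 0.6370 × 145 = 92.4 μmol/min.

92.4 μmol/min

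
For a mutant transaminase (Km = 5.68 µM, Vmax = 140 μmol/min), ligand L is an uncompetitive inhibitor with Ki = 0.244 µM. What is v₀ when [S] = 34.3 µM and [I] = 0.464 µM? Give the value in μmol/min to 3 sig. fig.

45.6 μmol/min

With α = 1 + [I]/Ki = 1 + 0.464/0.244 = 2.902, the uncompetitive rate law is v = (Vmax/α)·[S] / (Km/α + [S]).
v = (140/2.902)×34.3 / (5.68/2.902 + 34.3) = 1655/36.26 = 45.6 μmol/min.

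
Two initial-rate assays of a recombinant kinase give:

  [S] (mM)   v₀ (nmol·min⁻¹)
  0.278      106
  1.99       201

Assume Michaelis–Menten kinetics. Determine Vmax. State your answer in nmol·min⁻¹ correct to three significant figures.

In reciprocal form, 1/v = (Km/Vmax)·(1/[S]) + 1/Vmax. The two points give (1/[S], 1/v) = (3.597, 0.009434) and (0.5025, 0.004975).
Slope = (0.009434 − 0.004975)/(3.597 − 0.5025) = 0.001441; intercept = 0.009434 − 0.001441×3.597 = 0.004251.
Vmax = 1/intercept = 235 nmol·min⁻¹; Km = slope × Vmax = 0.001441 × 235 = 0.339 mM.

235 nmol·min⁻¹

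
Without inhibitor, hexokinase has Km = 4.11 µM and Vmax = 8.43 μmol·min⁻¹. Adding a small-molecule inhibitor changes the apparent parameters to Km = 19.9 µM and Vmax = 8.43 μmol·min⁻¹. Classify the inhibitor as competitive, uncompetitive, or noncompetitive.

competitive

Km increases (4.11 → 19.9 µM) while Vmax is unchanged — the hallmark of competitive inhibition.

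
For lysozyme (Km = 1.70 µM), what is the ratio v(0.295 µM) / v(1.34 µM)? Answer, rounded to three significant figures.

Since Vmax cancels, v₂/v₁ = [S]₂(Km+[S]₁) / [S]₁(Km+[S]₂).
= 0.295×(1.70+1.34) / (1.34×(1.70+0.295)) = 0.8968/2.673 = 0.335.

0.335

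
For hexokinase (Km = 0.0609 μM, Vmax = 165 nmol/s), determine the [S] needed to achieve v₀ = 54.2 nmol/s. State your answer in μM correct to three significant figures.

Rearranging v = Vmax[S]/(Km+[S]) gives [S] = Km·v/(Vmax − v).
[S] = 0.0609 × 54.2 / (165 − 54.2) = 3.301/110.8 = 0.0298 μM.

0.0298 μM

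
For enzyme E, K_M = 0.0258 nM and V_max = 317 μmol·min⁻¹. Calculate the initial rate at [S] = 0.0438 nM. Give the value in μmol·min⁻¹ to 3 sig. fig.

199 μmol·min⁻¹

[S]/(Km+[S]) = 0.0438/0.06960 = 0.6293, the fractional saturation.
v = 0.6293 × Vmax = 0.6293 × 317 = 199 μmol·min⁻¹.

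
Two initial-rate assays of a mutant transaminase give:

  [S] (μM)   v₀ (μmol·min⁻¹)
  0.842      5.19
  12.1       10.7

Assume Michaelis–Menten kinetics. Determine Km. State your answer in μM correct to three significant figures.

1.04 μM

From v = Vmax[S]/(Km+[S]), each point gives Vmax = v(Km+[S])/[S].
Equating: 5.19(Km+0.842)/0.842 = 10.7(Km+12.1)/12.1.
6.164·Km + 5.19 = 0.8843·Km + 10.7, so (6.164 − 0.8843)·Km = 10.7 − 5.19.
Km = 5.510/5.280 = 1.04 μM; then Vmax = 5.19(1.04+0.842)/0.842 = 11.6 μmol·min⁻¹.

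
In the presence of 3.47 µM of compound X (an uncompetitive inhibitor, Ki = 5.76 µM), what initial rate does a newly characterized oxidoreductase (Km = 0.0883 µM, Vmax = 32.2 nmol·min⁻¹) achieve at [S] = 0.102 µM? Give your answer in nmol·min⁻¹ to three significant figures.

With α = 1 + [I]/Ki = 1 + 3.47/5.76 = 1.602, the uncompetitive rate law is v = (Vmax/α)·[S] / (Km/α + [S]).
v = (32.2/1.602)×0.102 / (0.0883/1.602 + 0.102) = 2.050/0.1571 = 13.0 nmol·min⁻¹.

13.0 nmol·min⁻¹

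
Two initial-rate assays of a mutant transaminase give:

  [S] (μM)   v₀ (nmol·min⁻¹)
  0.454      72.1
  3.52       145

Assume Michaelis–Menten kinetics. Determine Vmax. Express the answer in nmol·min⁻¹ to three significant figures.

In reciprocal form, 1/v = (Km/Vmax)·(1/[S]) + 1/Vmax. The two points give (1/[S], 1/v) = (2.203, 0.01387) and (0.2841, 0.006897).
Slope = (0.01387 − 0.006897)/(2.203 − 0.2841) = 0.003635; intercept = 0.01387 − 0.003635×2.203 = 0.005864.
Vmax = 1/intercept = 171 nmol·min⁻¹; Km = slope × Vmax = 0.003635 × 171 = 0.620 μM.

171 nmol·min⁻¹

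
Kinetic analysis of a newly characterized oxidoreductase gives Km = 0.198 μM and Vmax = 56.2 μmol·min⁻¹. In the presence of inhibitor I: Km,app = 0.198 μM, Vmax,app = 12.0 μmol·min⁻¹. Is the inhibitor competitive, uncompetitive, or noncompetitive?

Vmax decreases (56.2 → 12.0 μmol·min⁻¹) while Km is unchanged — pure noncompetitive inhibition.

noncompetitive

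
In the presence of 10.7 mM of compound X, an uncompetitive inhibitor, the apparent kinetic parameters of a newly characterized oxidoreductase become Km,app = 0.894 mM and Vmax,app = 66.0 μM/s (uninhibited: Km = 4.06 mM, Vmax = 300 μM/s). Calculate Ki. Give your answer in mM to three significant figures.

Uncompetitive: Vmax,app = Vmax/α (and Km,app = Km/α) with α = 1 + [I]/Ki.
α = Vmax/Vmax,app = 300/66.0 = 4.545.
Ki = [I]/(α − 1) = 10.7/3.545 = 3.02 mM.

3.02 mM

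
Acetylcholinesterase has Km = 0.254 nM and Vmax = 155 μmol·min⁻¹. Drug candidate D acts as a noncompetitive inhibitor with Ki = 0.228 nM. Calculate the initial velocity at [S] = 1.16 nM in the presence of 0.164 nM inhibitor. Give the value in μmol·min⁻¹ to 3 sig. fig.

α = 1 + [I]/Ki = 1 + 0.164/0.228 = 1.719.
For a noncompetitive inhibitor, Vmax is reduced to Vmax/α while Km is unchanged: Km,app = 0.254 nM, Vmax,app = 90.2 μmol·min⁻¹.
v = Vmax,app·[S]/(Km,app + [S]) = 90.2 × 1.16/(0.254 + 1.16) = 74.0 μmol·min⁻¹.

74.0 μmol·min⁻¹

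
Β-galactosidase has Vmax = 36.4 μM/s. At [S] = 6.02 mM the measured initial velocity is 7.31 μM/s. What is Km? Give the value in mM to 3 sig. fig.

v/Vmax = 7.31/36.4 = 0.2008 = [S]/(Km+[S]).
So Km + [S] = [S]/0.2008 = 29.98 mM, giving Km = 29.98 − 6.02 = 24.0 mM.

24.0 mM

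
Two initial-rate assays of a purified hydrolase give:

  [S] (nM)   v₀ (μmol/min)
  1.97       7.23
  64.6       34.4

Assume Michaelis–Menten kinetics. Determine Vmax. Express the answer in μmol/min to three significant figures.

39.0 μmol/min

From v = Vmax[S]/(Km+[S]), each point gives Vmax = v(Km+[S])/[S].
Equating: 7.23(Km+1.97)/1.97 = 34.4(Km+64.6)/64.6.
3.670·Km + 7.23 = 0.5325·Km + 34.4, so (3.670 − 0.5325)·Km = 34.4 − 7.23.
Km = 27.17/3.138 = 8.66 nM; then Vmax = 7.23(8.66+1.97)/1.97 = 39.0 μmol/min.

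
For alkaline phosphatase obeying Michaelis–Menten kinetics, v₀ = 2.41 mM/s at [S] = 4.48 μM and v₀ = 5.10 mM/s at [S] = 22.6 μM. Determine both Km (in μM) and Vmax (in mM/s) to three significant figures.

Km = 8.61 μM; Vmax = 7.04 mM/s

In reciprocal form, 1/v = (Km/Vmax)·(1/[S]) + 1/Vmax. The two points give (1/[S], 1/v) = (0.2232, 0.4149) and (0.04425, 0.1961).
Slope = (0.4149 − 0.1961)/(0.2232 − 0.04425) = 1.223; intercept = 0.4149 − 1.223×0.2232 = 0.1420.
Vmax = 1/intercept = 7.04 mM/s; Km = slope × Vmax = 1.223 × 7.04 = 8.61 μM.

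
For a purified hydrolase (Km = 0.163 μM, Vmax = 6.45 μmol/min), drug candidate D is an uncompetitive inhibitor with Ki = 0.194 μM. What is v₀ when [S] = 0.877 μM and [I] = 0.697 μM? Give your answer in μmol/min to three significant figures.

α = 1 + [I]/Ki = 1 + 0.697/0.194 = 4.593.
For an uncompetitive inhibitor, both parameters are divided by α, giving Vmax/α and Km/α: Km,app = 0.0355 μM, Vmax,app = 1.40 μmol/min.
v = Vmax,app·[S]/(Km,app + [S]) = 1.40 × 0.877/(0.0355 + 0.877) = 1.35 μmol/min.

1.35 μmol/min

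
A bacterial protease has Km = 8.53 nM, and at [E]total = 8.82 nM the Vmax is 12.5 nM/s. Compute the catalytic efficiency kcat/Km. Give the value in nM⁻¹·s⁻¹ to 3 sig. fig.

kcat = Vmax/[E]total = 12.5/8.82 = 1.42 s⁻¹.
kcat/Km = 1.42/8.53 = 0.166 nM⁻¹·s⁻¹.

0.166 nM⁻¹·s⁻¹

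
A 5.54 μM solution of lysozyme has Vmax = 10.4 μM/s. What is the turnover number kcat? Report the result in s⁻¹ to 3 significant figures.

1.88 s⁻¹

kcat = Vmax/[E]total = 10.4 μM/s / 5.54 μM = 1.88 s⁻¹.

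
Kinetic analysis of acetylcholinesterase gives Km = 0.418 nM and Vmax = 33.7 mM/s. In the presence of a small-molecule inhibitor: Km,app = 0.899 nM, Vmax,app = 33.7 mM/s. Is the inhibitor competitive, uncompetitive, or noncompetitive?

competitive

Km increases (0.418 → 0.899 nM) while Vmax is unchanged — the hallmark of competitive inhibition.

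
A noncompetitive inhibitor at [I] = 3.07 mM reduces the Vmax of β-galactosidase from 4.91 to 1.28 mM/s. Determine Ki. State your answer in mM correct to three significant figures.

Noncompetitive: Vmax,app = Vmax/α with α = 1 + [I]/Ki.
α = Vmax/Vmax,app = 4.91/1.28 = 3.836.
Ki = [I]/(α − 1) = 3.07/2.836 = 1.08 mM.

1.08 mM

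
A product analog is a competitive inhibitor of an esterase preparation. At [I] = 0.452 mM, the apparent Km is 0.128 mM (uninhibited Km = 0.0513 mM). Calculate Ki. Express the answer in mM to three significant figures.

Competitive: Km,app = α·Km with α = 1 + [I]/Ki.
α = Km,app/Km = 0.128/0.0513 = 2.495.
Since α = 1 + [I]/Ki, [I]/Ki = 2.495 − 1 = 1.495 and Ki = 0.452/1.495 = 0.302 mM.

0.302 mM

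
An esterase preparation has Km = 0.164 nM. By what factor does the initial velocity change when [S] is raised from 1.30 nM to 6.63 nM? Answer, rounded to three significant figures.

1.10

The fractional saturations are [S]/(Km+[S]) = 1.30/1.464 = 0.8880 and 6.63/6.794 = 0.9759.
v₂/v₁ is just their ratio: 0.9759/0.8880 = 1.10.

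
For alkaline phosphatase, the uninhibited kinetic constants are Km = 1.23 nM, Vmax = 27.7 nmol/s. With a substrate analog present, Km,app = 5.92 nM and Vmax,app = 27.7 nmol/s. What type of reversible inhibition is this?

competitive

Km increases (1.23 → 5.92 nM) while Vmax is unchanged — the hallmark of competitive inhibition.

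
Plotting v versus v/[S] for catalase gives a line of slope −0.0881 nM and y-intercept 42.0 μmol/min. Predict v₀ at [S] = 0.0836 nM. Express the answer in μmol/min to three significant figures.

20.4 μmol/min

In the Eadie–Hofstee form v = Vmax − Km·(v/[S]), the slope is −Km and the intercept is Vmax, so Km = 0.0881 nM and Vmax = 42.0 μmol/min.
v = 42.0 × 0.0836/(0.0881 + 0.0836) = 20.4 μmol/min.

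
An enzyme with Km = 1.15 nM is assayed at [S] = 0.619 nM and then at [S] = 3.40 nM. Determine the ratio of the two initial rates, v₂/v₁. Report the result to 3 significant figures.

2.14

The fractional saturations are [S]/(Km+[S]) = 0.619/1.769 = 0.3499 and 3.40/4.550 = 0.7473.
v₂/v₁ is just their ratio: 0.7473/0.3499 = 2.14.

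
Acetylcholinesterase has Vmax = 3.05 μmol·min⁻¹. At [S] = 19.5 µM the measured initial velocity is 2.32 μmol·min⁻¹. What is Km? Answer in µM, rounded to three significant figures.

6.14 µM

From v = Vmax[S]/(Km+[S]), Km = [S](Vmax − v)/v.
Km = 19.5 × (3.05 − 2.32) / 2.32 = 14.24/2.32 = 6.14 µM.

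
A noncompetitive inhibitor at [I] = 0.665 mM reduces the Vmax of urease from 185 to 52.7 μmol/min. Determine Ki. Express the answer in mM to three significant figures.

Noncompetitive: Vmax,app = Vmax/α with α = 1 + [I]/Ki.
α = Vmax/Vmax,app = 185/52.7 = 3.510.
Since α = 1 + [I]/Ki, [I]/Ki = 3.510 − 1 = 2.510 and Ki = 0.665/2.510 = 0.265 mM.

0.265 mM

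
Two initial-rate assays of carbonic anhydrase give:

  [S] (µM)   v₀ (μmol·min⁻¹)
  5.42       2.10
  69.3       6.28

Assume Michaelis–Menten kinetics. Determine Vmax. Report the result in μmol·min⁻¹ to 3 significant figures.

From v = Vmax[S]/(Km+[S]), each point gives Vmax = v(Km+[S])/[S].
Equating: 2.10(Km+5.42)/5.42 = 6.28(Km+69.3)/69.3.
0.3875·Km + 2.10 = 0.09062·Km + 6.28, so (0.3875 − 0.09062)·Km = 6.28 − 2.10.
Km = 4.180/0.2968 = 14.1 µM; then Vmax = 2.10(14.1+5.42)/5.42 = 7.56 μmol·min⁻¹.

7.56 μmol·min⁻¹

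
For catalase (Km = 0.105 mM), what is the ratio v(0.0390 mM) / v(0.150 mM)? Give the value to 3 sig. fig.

0.460

Since Vmax cancels, v₂/v₁ = [S]₂(Km+[S]₁) / [S]₁(Km+[S]₂).
= 0.0390×(0.105+0.150) / (0.150×(0.105+0.0390)) = 0.009945/0.02160 = 0.460.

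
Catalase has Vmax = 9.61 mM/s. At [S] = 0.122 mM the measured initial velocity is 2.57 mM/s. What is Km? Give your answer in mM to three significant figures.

0.334 mM

From v = Vmax[S]/(Km+[S]), Km = [S](Vmax − v)/v.
Km = 0.122 × (9.61 − 2.57) / 2.57 = 0.8589/2.57 = 0.334 mM.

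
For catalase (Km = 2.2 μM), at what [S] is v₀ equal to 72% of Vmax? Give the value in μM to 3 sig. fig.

5.66 μM

v/Vmax = [S]/(Km+[S]) = 0.72, so [S] = Km·0.72/(1 − 0.72) = 2.2 × 2.571.
[S] = 5.66 μM.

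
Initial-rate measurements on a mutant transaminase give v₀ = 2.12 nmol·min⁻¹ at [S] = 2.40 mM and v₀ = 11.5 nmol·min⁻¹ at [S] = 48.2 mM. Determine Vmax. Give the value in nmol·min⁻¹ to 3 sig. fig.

From v = Vmax[S]/(Km+[S]), each point gives Vmax = v(Km+[S])/[S].
Equating: 2.12(Km+2.40)/2.40 = 11.5(Km+48.2)/48.2.
0.8833·Km + 2.12 = 0.2386·Km + 11.5, so (0.8833 − 0.2386)·Km = 11.5 − 2.12.
Km = 9.380/0.6447 = 14.5 mM; then Vmax = 2.12(14.5+2.40)/2.40 = 15.0 nmol·min⁻¹.

15.0 nmol·min⁻¹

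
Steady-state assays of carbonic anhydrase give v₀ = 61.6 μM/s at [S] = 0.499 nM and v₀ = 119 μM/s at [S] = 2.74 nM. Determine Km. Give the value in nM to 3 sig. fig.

From v = Vmax[S]/(Km+[S]), each point gives Vmax = v(Km+[S])/[S].
Equating: 61.6(Km+0.499)/0.499 = 119(Km+2.74)/2.74.
123.4·Km + 61.6 = 43.43·Km + 119, so (123.4 − 43.43)·Km = 119 − 61.6.
Km = 57.40/80.02 = 0.717 nM; then Vmax = 61.6(0.717+0.499)/0.499 = 150 μM/s.

0.717 nM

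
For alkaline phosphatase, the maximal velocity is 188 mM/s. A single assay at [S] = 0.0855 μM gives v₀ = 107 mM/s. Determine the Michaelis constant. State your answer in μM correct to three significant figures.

0.0647 μM

From v = Vmax[S]/(Km+[S]), Km = [S](Vmax − v)/v.
Km = 0.0855 × (188 − 107) / 107 = 6.926/107 = 0.0647 μM.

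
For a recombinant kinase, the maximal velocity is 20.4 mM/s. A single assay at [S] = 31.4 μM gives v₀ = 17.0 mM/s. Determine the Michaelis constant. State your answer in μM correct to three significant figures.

v/Vmax = 17.0/20.4 = 0.8333 = [S]/(Km+[S]).
So Km + [S] = [S]/0.8333 = 37.68 μM, giving Km = 37.68 − 31.4 = 6.28 μM.

6.28 μM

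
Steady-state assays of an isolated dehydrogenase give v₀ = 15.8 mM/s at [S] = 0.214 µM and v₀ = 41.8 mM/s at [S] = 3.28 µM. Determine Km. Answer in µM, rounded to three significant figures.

0.426 µM

From v = Vmax[S]/(Km+[S]), each point gives Vmax = v(Km+[S])/[S].
Equating: 15.8(Km+0.214)/0.214 = 41.8(Km+3.28)/3.28.
73.83·Km + 15.8 = 12.74·Km + 41.8, so (73.83 − 12.74)·Km = 41.8 − 15.8.
Km = 26.00/61.09 = 0.426 µM; then Vmax = 15.8(0.426+0.214)/0.214 = 47.2 mM/s.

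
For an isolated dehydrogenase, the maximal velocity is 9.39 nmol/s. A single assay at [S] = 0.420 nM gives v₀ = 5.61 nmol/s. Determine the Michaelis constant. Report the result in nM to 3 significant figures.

0.283 nM

From v = Vmax[S]/(Km+[S]), Km = [S](Vmax − v)/v.
Km = 0.420 × (9.39 − 5.61) / 5.61 = 1.588/5.61 = 0.283 nM.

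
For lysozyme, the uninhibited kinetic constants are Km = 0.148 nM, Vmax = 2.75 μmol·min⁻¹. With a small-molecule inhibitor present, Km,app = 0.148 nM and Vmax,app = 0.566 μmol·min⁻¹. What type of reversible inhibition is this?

Vmax decreases (2.75 → 0.566 μmol·min⁻¹) while Km is unchanged — pure noncompetitive inhibition.

noncompetitive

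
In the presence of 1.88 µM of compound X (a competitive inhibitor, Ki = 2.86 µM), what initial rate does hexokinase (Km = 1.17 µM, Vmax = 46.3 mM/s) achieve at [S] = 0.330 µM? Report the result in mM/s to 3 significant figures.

With α = 1 + [I]/Ki = 1 + 1.88/2.86 = 1.657, the competitive rate law is v = Vmax[S] / (αKm + [S]).
v = 46.3×0.330 / (1.657×1.17 + 0.330) = 15.28/2.269 = 6.73 mM/s.

6.73 mM/s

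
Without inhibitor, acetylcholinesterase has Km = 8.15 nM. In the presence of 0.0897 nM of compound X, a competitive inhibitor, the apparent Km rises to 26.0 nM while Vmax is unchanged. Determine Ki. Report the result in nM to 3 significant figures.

0.0410 nM

Competitive: Km,app = α·Km with α = 1 + [I]/Ki.
α = Km,app/Km = 26.0/8.15 = 3.190.
Since α = 1 + [I]/Ki, [I]/Ki = 3.190 − 1 = 2.190 and Ki = 0.0897/2.190 = 0.0410 nM.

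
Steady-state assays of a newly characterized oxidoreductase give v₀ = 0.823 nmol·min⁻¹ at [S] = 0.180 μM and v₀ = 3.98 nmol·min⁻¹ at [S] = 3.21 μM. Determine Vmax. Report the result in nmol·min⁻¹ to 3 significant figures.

5.15 nmol·min⁻¹

From v = Vmax[S]/(Km+[S]), each point gives Vmax = v(Km+[S])/[S].
Equating: 0.823(Km+0.180)/0.180 = 3.98(Km+3.21)/3.21.
4.572·Km + 0.823 = 1.240·Km + 3.98, so (4.572 − 1.240)·Km = 3.98 − 0.823.
Km = 3.157/3.332 = 0.947 μM; then Vmax = 0.823(0.947+0.180)/0.180 = 5.15 nmol·min⁻¹.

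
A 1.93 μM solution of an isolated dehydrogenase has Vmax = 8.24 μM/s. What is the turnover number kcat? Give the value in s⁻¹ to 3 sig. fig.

4.27 s⁻¹

kcat = Vmax/[E]total = 8.24 μM/s / 1.93 μM = 4.27 s⁻¹.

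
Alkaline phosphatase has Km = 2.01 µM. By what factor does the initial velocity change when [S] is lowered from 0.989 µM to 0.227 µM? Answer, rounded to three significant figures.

0.308

The fractional saturations are [S]/(Km+[S]) = 0.989/2.999 = 0.3298 and 0.227/2.237 = 0.1015.
v₂/v₁ is just their ratio: 0.1015/0.3298 = 0.308.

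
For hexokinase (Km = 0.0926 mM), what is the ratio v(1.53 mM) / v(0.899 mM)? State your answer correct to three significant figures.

1.04

Since Vmax cancels, v₂/v₁ = [S]₂(Km+[S]₁) / [S]₁(Km+[S]₂).
= 1.53×(0.0926+0.899) / (0.899×(0.0926+1.53)) = 1.517/1.459 = 1.04.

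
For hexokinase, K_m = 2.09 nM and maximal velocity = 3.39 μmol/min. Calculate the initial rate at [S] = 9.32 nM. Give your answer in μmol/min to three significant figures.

v = Vmax·[S]/(Km + [S]) = 3.39 × 9.32 / (2.09 + 9.32)
  = 31.59 / 11.41 = 2.77 μmol/min.

2.77 μmol/min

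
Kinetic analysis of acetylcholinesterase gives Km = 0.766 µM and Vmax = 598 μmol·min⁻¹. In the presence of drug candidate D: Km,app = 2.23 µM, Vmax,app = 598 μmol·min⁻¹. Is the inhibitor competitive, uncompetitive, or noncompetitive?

competitive

Km increases (0.766 → 2.23 µM) while Vmax is unchanged — the hallmark of competitive inhibition.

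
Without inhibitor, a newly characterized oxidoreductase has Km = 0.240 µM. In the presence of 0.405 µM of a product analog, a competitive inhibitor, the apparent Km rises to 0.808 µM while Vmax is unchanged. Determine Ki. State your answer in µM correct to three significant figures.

Competitive: Km,app = α·Km with α = 1 + [I]/Ki.
α = Km,app/Km = 0.808/0.240 = 3.367.
Since α = 1 + [I]/Ki, [I]/Ki = 3.367 − 1 = 2.367 and Ki = 0.405/2.367 = 0.171 µM.

0.171 µM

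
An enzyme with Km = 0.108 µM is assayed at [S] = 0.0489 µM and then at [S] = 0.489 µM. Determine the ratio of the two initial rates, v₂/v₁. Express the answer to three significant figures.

Since Vmax cancels, v₂/v₁ = [S]₂(Km+[S]₁) / [S]₁(Km+[S]₂).
= 0.489×(0.108+0.0489) / (0.0489×(0.108+0.489)) = 0.07672/0.02919 = 2.63.

2.63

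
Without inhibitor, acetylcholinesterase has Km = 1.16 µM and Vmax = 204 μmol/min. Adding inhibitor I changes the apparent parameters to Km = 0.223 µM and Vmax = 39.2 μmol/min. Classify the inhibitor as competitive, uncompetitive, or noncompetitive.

Both Km and Vmax decrease by the same factor (~5.20-fold) — characteristic of uncompetitive inhibition.

uncompetitive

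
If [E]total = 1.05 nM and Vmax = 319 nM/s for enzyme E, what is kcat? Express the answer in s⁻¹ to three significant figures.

304 s⁻¹

kcat = Vmax/[E]total = 319 nM/s / 1.05 nM = 304 s⁻¹.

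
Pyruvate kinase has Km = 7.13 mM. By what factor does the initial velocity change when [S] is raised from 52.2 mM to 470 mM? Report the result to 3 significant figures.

1.12

The fractional saturations are [S]/(Km+[S]) = 52.2/59.33 = 0.8798 and 470/477.1 = 0.9851.
v₂/v₁ is just their ratio: 0.9851/0.8798 = 1.12.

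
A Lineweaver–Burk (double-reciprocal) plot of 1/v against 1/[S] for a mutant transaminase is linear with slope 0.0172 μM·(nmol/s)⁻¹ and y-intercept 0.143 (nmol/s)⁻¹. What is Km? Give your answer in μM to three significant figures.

0.120 μM

y-intercept = 1/Vmax ⇒ Vmax = 6.99 nmol/s; slope = Km/Vmax ⇒ Km = slope × Vmax.
Km = 0.0172 × 6.99 = 0.120 μM.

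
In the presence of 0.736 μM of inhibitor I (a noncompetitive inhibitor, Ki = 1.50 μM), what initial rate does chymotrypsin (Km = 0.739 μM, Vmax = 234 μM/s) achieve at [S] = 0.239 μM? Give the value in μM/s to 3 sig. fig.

38.4 μM/s

With α = 1 + [I]/Ki = 1 + 0.736/1.50 = 1.491, the noncompetitive rate law is v = (Vmax/α)·[S] / (Km + [S]).
v = (234/1.491)×0.239 / (0.739 + 0.239) = 37.52/0.9780 = 38.4 μM/s.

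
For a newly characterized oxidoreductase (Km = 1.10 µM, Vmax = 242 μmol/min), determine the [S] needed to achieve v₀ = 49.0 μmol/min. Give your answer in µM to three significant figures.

The required fractional saturation is v/Vmax = 49.0/242 = 0.2025.
Then [S]/(Km+[S]) = 0.2025 ⇒ [S] = 1.10 × 0.2025/(1 − 0.2025) = 0.279 µM.

0.279 µM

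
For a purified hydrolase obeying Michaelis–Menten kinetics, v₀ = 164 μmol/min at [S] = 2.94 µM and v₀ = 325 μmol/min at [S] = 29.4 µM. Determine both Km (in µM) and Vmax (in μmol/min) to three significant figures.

In reciprocal form, 1/v = (Km/Vmax)·(1/[S]) + 1/Vmax. The two points give (1/[S], 1/v) = (0.3401, 0.006098) and (0.03401, 0.003077).
Slope = (0.006098 − 0.003077)/(0.3401 − 0.03401) = 0.009867; intercept = 0.006098 − 0.009867×0.3401 = 0.002741.
Vmax = 1/intercept = 365 μmol/min; Km = slope × Vmax = 0.009867 × 365 = 3.60 µM.

Km = 3.60 µM; Vmax = 365 μmol/min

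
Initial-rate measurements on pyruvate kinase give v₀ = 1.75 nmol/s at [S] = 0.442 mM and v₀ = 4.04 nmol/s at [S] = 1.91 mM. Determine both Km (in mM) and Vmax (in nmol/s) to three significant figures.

In reciprocal form, 1/v = (Km/Vmax)·(1/[S]) + 1/Vmax. The two points give (1/[S], 1/v) = (2.262, 0.5714) and (0.5236, 0.2475).
Slope = (0.5714 − 0.2475)/(2.262 − 0.5236) = 0.1863; intercept = 0.5714 − 0.1863×2.262 = 0.1500.
Vmax = 1/intercept = 6.67 nmol/s; Km = slope × Vmax = 0.1863 × 6.67 = 1.24 mM.

Km = 1.24 mM; Vmax = 6.67 nmol/s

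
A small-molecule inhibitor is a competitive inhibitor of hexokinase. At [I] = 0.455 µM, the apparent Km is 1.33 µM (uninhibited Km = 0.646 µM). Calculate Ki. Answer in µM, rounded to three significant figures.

Competitive: Km,app = α·Km with α = 1 + [I]/Ki.
α = Km,app/Km = 1.33/0.646 = 2.059.
Since α = 1 + [I]/Ki, [I]/Ki = 2.059 − 1 = 1.059 and Ki = 0.455/1.059 = 0.430 µM.

0.430 µM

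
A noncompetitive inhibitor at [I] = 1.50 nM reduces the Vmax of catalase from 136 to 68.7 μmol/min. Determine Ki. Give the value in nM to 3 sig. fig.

1.53 nM

Noncompetitive: Vmax,app = Vmax/α with α = 1 + [I]/Ki.
α = Vmax/Vmax,app = 136/68.7 = 1.980.
Ki = [I]/(α − 1) = 1.50/0.9796 = 1.53 nM.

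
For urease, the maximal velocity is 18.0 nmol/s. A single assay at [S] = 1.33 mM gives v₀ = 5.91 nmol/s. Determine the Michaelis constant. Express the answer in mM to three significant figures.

v/Vmax = 5.91/18.0 = 0.3283 = [S]/(Km+[S]).
So Km + [S] = [S]/0.3283 = 4.051 mM, giving Km = 4.051 − 1.33 = 2.72 mM.

2.72 mM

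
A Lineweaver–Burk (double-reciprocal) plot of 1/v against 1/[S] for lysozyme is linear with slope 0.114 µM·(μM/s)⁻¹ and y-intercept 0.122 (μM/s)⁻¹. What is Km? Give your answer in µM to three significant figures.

0.934 µM

y-intercept = 1/Vmax ⇒ Vmax = 8.20 μM/s; slope = Km/Vmax ⇒ Km = slope × Vmax.
Km = 0.114 × 8.20 = 0.934 µM.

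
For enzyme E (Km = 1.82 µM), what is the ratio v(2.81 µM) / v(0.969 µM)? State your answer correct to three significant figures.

1.75

Since Vmax cancels, v₂/v₁ = [S]₂(Km+[S]₁) / [S]₁(Km+[S]₂).
= 2.81×(1.82+0.969) / (0.969×(1.82+2.81)) = 7.837/4.486 = 1.75.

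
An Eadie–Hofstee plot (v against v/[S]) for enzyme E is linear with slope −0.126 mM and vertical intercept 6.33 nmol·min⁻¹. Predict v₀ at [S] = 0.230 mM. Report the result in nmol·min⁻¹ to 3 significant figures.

In the Eadie–Hofstee form v = Vmax − Km·(v/[S]), the slope is −Km and the intercept is Vmax, so Km = 0.126 mM and Vmax = 6.33 nmol·min⁻¹.
v = 6.33 × 0.230/(0.126 + 0.230) = 4.09 nmol·min⁻¹.

4.09 nmol·min⁻¹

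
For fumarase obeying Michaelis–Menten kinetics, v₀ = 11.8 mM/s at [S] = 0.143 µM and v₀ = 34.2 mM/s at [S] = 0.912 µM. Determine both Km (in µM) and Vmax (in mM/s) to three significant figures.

Km = 0.498 µM; Vmax = 52.9 mM/s

In reciprocal form, 1/v = (Km/Vmax)·(1/[S]) + 1/Vmax. The two points give (1/[S], 1/v) = (6.993, 0.08475) and (1.096, 0.02924).
Slope = (0.08475 − 0.02924)/(6.993 − 1.096) = 0.009413; intercept = 0.08475 − 0.009413×6.993 = 0.01892.
Vmax = 1/intercept = 52.9 mM/s; Km = slope × Vmax = 0.009413 × 52.9 = 0.498 µM.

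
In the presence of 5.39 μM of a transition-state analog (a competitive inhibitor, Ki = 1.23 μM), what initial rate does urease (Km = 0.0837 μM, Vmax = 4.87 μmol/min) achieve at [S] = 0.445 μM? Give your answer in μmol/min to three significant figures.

α = 1 + [I]/Ki = 1 + 5.39/1.23 = 5.382.
For a competitive inhibitor, Vmax is unchanged and the apparent Km becomes α·Km: Km,app = 0.450 μM, Vmax,app = 4.87 μmol/min.
v = Vmax,app·[S]/(Km,app + [S]) = 4.87 × 0.445/(0.450 + 0.445) = 2.42 μmol/min.

2.42 μmol/min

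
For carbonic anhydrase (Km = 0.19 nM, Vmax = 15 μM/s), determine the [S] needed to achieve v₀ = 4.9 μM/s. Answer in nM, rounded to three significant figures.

The required fractional saturation is v/Vmax = 4.9/15 = 0.3267.
Then [S]/(Km+[S]) = 0.3267 ⇒ [S] = 0.19 × 0.3267/(1 − 0.3267) = 0.0922 nM.

0.0922 nM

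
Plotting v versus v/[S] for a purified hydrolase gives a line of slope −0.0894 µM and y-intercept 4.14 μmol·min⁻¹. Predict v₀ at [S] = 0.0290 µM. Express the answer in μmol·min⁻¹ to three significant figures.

1.01 μmol·min⁻¹

In the Eadie–Hofstee form v = Vmax − Km·(v/[S]), the slope is −Km and the intercept is Vmax, so Km = 0.0894 µM and Vmax = 4.14 μmol·min⁻¹.
v = 4.14 × 0.0290/(0.0894 + 0.0290) = 1.01 μmol·min⁻¹.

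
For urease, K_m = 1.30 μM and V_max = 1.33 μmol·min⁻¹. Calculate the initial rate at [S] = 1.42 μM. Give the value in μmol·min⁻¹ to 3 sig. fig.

[S]/(Km+[S]) = 1.42/2.720 = 0.5221, the fractional saturation.
v = 0.5221 × Vmax = 0.5221 × 1.33 = 0.694 μmol·min⁻¹.

0.694 μmol·min⁻¹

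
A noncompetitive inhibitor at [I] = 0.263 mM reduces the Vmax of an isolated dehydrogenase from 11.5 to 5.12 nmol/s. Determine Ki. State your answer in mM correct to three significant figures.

0.211 mM

Noncompetitive: Vmax,app = Vmax/α with α = 1 + [I]/Ki.
α = Vmax/Vmax,app = 11.5/5.12 = 2.246.
Since α = 1 + [I]/Ki, [I]/Ki = 2.246 − 1 = 1.246 and Ki = 0.263/1.246 = 0.211 mM.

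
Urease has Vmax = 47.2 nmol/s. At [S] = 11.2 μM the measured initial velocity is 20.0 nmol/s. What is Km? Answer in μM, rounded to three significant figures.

15.2 μM

v/Vmax = 20.0/47.2 = 0.4237 = [S]/(Km+[S]).
So Km + [S] = [S]/0.4237 = 26.43 μM, giving Km = 26.43 − 11.2 = 15.2 μM.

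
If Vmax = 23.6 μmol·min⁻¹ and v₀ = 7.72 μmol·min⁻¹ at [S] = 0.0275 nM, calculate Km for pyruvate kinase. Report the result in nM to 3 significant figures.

v/Vmax = 7.72/23.6 = 0.3271 = [S]/(Km+[S]).
So Km + [S] = [S]/0.3271 = 0.08407 nM, giving Km = 0.08407 − 0.0275 = 0.0566 nM.

0.0566 nM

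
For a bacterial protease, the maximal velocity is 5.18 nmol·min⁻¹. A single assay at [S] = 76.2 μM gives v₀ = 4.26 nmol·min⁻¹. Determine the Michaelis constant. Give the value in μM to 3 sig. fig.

v/Vmax = 4.26/5.18 = 0.8224 = [S]/(Km+[S]).
So Km + [S] = [S]/0.8224 = 92.66 μM, giving Km = 92.66 − 76.2 = 16.5 μM.

16.5 μM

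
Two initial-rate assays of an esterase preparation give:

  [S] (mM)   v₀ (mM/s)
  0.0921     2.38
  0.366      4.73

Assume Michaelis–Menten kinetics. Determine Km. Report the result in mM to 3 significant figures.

In reciprocal form, 1/v = (Km/Vmax)·(1/[S]) + 1/Vmax. The two points give (1/[S], 1/v) = (10.86, 0.4202) and (2.732, 0.2114).
Slope = (0.4202 − 0.2114)/(10.86 − 2.732) = 0.02569; intercept = 0.4202 − 0.02569×10.86 = 0.1412.
Vmax = 1/intercept = 7.08 mM/s; Km = slope × Vmax = 0.02569 × 7.08 = 0.182 mM.

0.182 mM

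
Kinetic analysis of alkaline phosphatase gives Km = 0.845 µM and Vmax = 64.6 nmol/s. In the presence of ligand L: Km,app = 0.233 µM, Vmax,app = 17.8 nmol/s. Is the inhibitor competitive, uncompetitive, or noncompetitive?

uncompetitive

Both Km and Vmax decrease by the same factor (~3.62-fold) — characteristic of uncompetitive inhibition.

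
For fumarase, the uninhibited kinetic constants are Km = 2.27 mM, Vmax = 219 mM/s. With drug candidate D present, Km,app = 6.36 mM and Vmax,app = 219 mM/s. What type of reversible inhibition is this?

competitive

Km increases (2.27 → 6.36 mM) while Vmax is unchanged — the hallmark of competitive inhibition.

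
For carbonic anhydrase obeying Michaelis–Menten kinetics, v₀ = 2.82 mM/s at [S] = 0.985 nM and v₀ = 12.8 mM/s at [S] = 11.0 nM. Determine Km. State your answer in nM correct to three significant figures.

5.87 nM

From v = Vmax[S]/(Km+[S]), each point gives Vmax = v(Km+[S])/[S].
Equating: 2.82(Km+0.985)/0.985 = 12.8(Km+11.0)/11.0.
2.863·Km + 2.82 = 1.164·Km + 12.8, so (2.863 − 1.164)·Km = 12.8 − 2.82.
Km = 9.980/1.699 = 5.87 nM; then Vmax = 2.82(5.87+0.985)/0.985 = 19.6 mM/s.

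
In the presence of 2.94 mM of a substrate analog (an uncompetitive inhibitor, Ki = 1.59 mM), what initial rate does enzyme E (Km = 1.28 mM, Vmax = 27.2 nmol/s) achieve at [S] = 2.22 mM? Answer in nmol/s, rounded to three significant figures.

α = 1 + [I]/Ki = 1 + 2.94/1.59 = 2.849.
For an uncompetitive inhibitor, both parameters are divided by α, giving Vmax/α and Km/α: Km,app = 0.449 mM, Vmax,app = 9.55 nmol/s.
v = Vmax,app·[S]/(Km,app + [S]) = 9.55 × 2.22/(0.449 + 2.22) = 7.94 nmol/s.

7.94 nmol/s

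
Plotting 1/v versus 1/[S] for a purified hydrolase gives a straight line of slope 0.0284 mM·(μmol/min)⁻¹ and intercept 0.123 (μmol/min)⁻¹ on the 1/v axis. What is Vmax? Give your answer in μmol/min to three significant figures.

The y-intercept of a Lineweaver–Burk plot equals 1/Vmax, so Vmax = 1/0.123 = 8.13 μmol/min.

8.13 μmol/min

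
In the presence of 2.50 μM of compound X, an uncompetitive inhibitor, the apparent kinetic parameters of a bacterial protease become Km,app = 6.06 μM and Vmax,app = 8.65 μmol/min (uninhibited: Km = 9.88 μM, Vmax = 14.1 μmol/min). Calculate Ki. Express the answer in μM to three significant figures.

Uncompetitive: Vmax,app = Vmax/α (and Km,app = Km/α) with α = 1 + [I]/Ki.
α = Vmax/Vmax,app = 14.1/8.65 = 1.630.
Ki = [I]/(α − 1) = 2.50/0.6301 = 3.97 μM.

3.97 μM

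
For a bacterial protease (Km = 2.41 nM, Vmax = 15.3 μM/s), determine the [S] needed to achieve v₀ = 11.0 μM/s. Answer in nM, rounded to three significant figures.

6.17 nM

Rearranging v = Vmax[S]/(Km+[S]) gives [S] = Km·v/(Vmax − v).
[S] = 2.41 × 11.0 / (15.3 − 11.0) = 26.51/4.300 = 6.17 nM.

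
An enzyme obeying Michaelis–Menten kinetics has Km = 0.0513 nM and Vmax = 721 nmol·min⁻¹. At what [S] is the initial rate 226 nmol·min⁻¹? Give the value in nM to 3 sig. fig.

The required fractional saturation is v/Vmax = 226/721 = 0.3135.
Then [S]/(Km+[S]) = 0.3135 ⇒ [S] = 0.0513 × 0.3135/(1 − 0.3135) = 0.0234 nM.

0.0234 nM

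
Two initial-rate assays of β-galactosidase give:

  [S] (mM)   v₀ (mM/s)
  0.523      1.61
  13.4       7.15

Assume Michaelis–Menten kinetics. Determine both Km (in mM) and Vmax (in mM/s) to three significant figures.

In reciprocal form, 1/v = (Km/Vmax)·(1/[S]) + 1/Vmax. The two points give (1/[S], 1/v) = (1.912, 0.6211) and (0.07463, 0.1399).
Slope = (0.6211 − 0.1399)/(1.912 − 0.07463) = 0.2619; intercept = 0.6211 − 0.2619×1.912 = 0.1203.
Vmax = 1/intercept = 8.31 mM/s; Km = slope × Vmax = 0.2619 × 8.31 = 2.18 mM.

Km = 2.18 mM; Vmax = 8.31 mM/s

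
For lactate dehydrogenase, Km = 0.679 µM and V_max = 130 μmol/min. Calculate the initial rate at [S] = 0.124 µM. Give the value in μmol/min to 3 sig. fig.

20.1 μmol/min

v = Vmax·[S]/(Km + [S]) = 130 × 0.124 / (0.679 + 0.124)
  = 16.12 / 0.8030 = 20.1 μmol/min.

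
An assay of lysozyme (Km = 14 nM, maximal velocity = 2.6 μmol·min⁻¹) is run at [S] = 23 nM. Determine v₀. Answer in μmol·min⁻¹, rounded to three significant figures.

1.62 μmol·min⁻¹

[S]/(Km+[S]) = 23/37.00 = 0.6216, the fractional saturation.
v = 0.6216 × Vmax = 0.6216 × 2.6 = 1.62 μmol·min⁻¹.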